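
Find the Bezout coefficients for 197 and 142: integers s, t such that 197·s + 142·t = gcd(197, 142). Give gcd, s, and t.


Euclidean algorithm on (197, 142) — divide until remainder is 0:
  197 = 1 · 142 + 55
  142 = 2 · 55 + 32
  55 = 1 · 32 + 23
  32 = 1 · 23 + 9
  23 = 2 · 9 + 5
  9 = 1 · 5 + 4
  5 = 1 · 4 + 1
  4 = 4 · 1 + 0
gcd(197, 142) = 1.
Track Bezout coefficients alongside the remainders: start with r₀ = 197 = a·1 + b·0 (s = 1, t = 0) and r₁ = 142 = a·0 + b·1 (s = 0, t = 1); each new remainder r_{k+1} = r_{k-1} − q_k·r_k inherits s_{k+1} = s_{k-1} − q_k·s_k, t_{k+1} = t_{k-1} − q_k·t_k, so r_k = a·s_k + b·t_k at every step:
  q = 1: r = 55, s = 1 − 1·0 = 1, t = 0 − 1·1 = -1  (check: 197·1 + 142·(-1) = 55)
  q = 2: r = 32, s = 0 − 2·1 = -2, t = 1 − 2·(-1) = 3  (check: 197·(-2) + 142·3 = 32)
  q = 1: r = 23, s = 1 − 1·(-2) = 3, t = -1 − 1·3 = -4  (check: 197·3 + 142·(-4) = 23)
  q = 1: r = 9, s = -2 − 1·3 = -5, t = 3 − 1·(-4) = 7  (check: 197·(-5) + 142·7 = 9)
  q = 2: r = 5, s = 3 − 2·(-5) = 13, t = -4 − 2·7 = -18  (check: 197·13 + 142·(-18) = 5)
  q = 1: r = 4, s = -5 − 1·13 = -18, t = 7 − 1·(-18) = 25  (check: 197·(-18) + 142·25 = 4)
  q = 1: r = 1, s = 13 − 1·(-18) = 31, t = -18 − 1·25 = -43  (check: 197·31 + 142·(-43) = 1)
The row with r = 1 (the gcd) gives the Bezout coefficients s = 31, t = -43.
Result: 197 · (31) + 142 · (-43) = 1.

gcd(197, 142) = 1; s = 31, t = -43 (check: 197·31 + 142·(-43) = 1).


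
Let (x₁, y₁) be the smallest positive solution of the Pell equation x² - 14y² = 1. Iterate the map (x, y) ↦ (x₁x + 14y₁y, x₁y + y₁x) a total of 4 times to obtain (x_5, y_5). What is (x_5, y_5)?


Step 1: Find the fundamental solution (x₁, y₁) of x² - 14y² = 1.
  Expand √14 as a continued fraction. a₀ = ⌊√14⌋ = 3; iterate m_{k+1} = d_k·a_k − m_k, d_{k+1} = (14 − m_{k+1}²)/d_k, a_{k+1} = ⌊(a₀ + m_{k+1})/d_{k+1}⌋ (starting m₀ = 0, d₀ = 1), with convergents p_k = a_k·p_{k-1} + p_{k-2}, q_k = a_k·q_{k-1} + q_{k-2} (p₋₁ = 1, q₋₁ = 0):
  k = 0: a₀ = 3; p₀/q₀ = 3/1; p₀² − 14·q₀² = 9 − 14 = -5.
  k = 1: m = 3, d = 5, a = ⌊(3 + 3)/5⌋ = 1; p/q = (1·3 + 1)/(1·1 + 0) = 4/1; p² − 14·q² = 16 − 14 = 2.
  k = 2: m = 2, d = 2, a = ⌊(3 + 2)/2⌋ = 2; p/q = (2·4 + 3)/(2·1 + 1) = 11/3; p² − 14·q² = 121 − 126 = -5.
  k = 3: m = 2, d = 5, a = ⌊(3 + 2)/5⌋ = 1; p/q = (1·11 + 4)/(1·3 + 1) = 15/4; p² − 14·q² = 225 − 224 = 1.
  The first convergent with p² − 14·q² = 1 gives the fundamental solution (x₁, y₁) = (15, 4).
Step 2: Apply the recurrence (x_{n+1}, y_{n+1}) = (x₁x_n + 14y₁y_n, x₁y_n + y₁x_n) repeatedly.
  From (x_1, y_1) = (15, 4): x_2 = 15·15 + 14·4·4 = 449; y_2 = 15·4 + 4·15 = 120.
  From (x_2, y_2) = (449, 120): x_3 = 15·449 + 14·4·120 = 13455; y_3 = 15·120 + 4·449 = 3596.
  From (x_3, y_3) = (13455, 3596): x_4 = 15·13455 + 14·4·3596 = 403201; y_4 = 15·3596 + 4·13455 = 107760.
  From (x_4, y_4) = (403201, 107760): x_5 = 15·403201 + 14·4·107760 = 12082575; y_5 = 15·107760 + 4·403201 = 3229204.
Step 3: Verify x_5² - 14·y_5² = 145988618630625 - 145988618630624 = 1 (should be 1). ✓

(x_1, y_1) = (15, 4); (x_5, y_5) = (12082575, 3229204).


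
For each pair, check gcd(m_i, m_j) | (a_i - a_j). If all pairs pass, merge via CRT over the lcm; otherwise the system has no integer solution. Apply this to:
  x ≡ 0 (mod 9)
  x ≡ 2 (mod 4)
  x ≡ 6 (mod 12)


Moduli 9, 4, 12 are not pairwise coprime, so CRT works modulo lcm(m_i) when all pairwise compatibility conditions hold.
Pairwise compatibility: gcd(m_i, m_j) must divide a_i - a_j for every pair.
Merge one congruence at a time:
  Start: x ≡ 0 (mod 9).
  Combine with x ≡ 2 (mod 4): gcd(9, 4) = 1; 2 - 0 = 2, which IS divisible by 1, so compatible.
    Write x = 0 + 9·t and substitute into x ≡ 2 (mod 4): 9·t ≡ 2 − 0 = 2 (mod 4).
    Reduce coefficients mod 4: 1·t ≡ 2 (mod 4).
    So t ≡ 2 (mod 4).
    Then x = 0 + 9·2 = 18, valid modulo lcm(9, 4) = 36: x ≡ 18 (mod 36).
  Combine with x ≡ 6 (mod 12): gcd(36, 12) = 12; 6 - 18 = -12, which IS divisible by 12, so compatible.
    Write x = 18 + 36·t and substitute into x ≡ 6 (mod 12): 36·t ≡ 6 − 18 = -12 (mod 12).
    Divide the congruence (and modulus) by g = 12: 3·t ≡ -1 (mod 1).
    Modulo 1 every t works; take t = 0.
    Then x = 18 + 36·0 = 18, valid modulo lcm(36, 12) = 36: x ≡ 18 (mod 36).
Verify: 18 mod 9 = 0, 18 mod 4 = 2, 18 mod 12 = 6.

x ≡ 18 (mod 36).


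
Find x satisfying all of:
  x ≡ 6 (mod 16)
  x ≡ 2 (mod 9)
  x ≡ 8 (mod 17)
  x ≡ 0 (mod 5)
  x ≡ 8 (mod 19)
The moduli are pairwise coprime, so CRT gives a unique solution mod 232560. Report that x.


Product of moduli M = 16 · 9 · 17 · 5 · 19 = 232560.
Merge one congruence at a time:
  Start: x ≡ 6 (mod 16).
  Combine with x ≡ 2 (mod 9); new modulus lcm = 144.
    Write x = 6 + 16·t and substitute into x ≡ 2 (mod 9): 16·t ≡ 2 − 6 = -4 (mod 9).
    Reduce coefficients mod 9: 7·t ≡ 5 (mod 9).
    The inverse of 7 mod 9 is 4 (since 7·4 = 28 = 3·9 + 1), so t ≡ 4·5 = 20 ≡ 2 (mod 9).
    Then x = 6 + 16·2 = 38, valid modulo lcm(16, 9) = 144: x ≡ 38 (mod 144).
  Combine with x ≡ 8 (mod 17); new modulus lcm = 2448.
    Write x = 38 + 144·t and substitute into x ≡ 8 (mod 17): 144·t ≡ 8 − 38 = -30 (mod 17).
    Reduce coefficients mod 17: 8·t ≡ 4 (mod 17).
    The inverse of 8 mod 17 is 15 (since 8·15 = 120 = 7·17 + 1), so t ≡ 15·4 = 60 ≡ 9 (mod 17).
    Then x = 38 + 144·9 = 1334, valid modulo lcm(144, 17) = 2448: x ≡ 1334 (mod 2448).
  Combine with x ≡ 0 (mod 5); new modulus lcm = 12240.
    Write x = 1334 + 2448·t and substitute into x ≡ 0 (mod 5): 2448·t ≡ 0 − 1334 = -1334 (mod 5).
    Reduce coefficients mod 5: 3·t ≡ 1 (mod 5).
    The inverse of 3 mod 5 is 2 (since 3·2 = 6 = 1·5 + 1), so t ≡ 2·1 = 2 ≡ 2 (mod 5).
    Then x = 1334 + 2448·2 = 6230, valid modulo lcm(2448, 5) = 12240: x ≡ 6230 (mod 12240).
  Combine with x ≡ 8 (mod 19); new modulus lcm = 232560.
    Write x = 6230 + 12240·t and substitute into x ≡ 8 (mod 19): 12240·t ≡ 8 − 6230 = -6222 (mod 19).
    Reduce coefficients mod 19: 4·t ≡ 10 (mod 19).
    The inverse of 4 mod 19 is 5 (since 4·5 = 20 = 1·19 + 1), so t ≡ 5·10 = 50 ≡ 12 (mod 19).
    Then x = 6230 + 12240·12 = 153110, valid modulo lcm(12240, 19) = 232560: x ≡ 153110 (mod 232560).
Verify against each original: 153110 mod 16 = 6, 153110 mod 9 = 2, 153110 mod 17 = 8, 153110 mod 5 = 0, 153110 mod 19 = 8.

x ≡ 153110 (mod 232560).


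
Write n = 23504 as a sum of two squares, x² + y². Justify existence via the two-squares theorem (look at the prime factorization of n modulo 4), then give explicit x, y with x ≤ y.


Step 1: Factor n = 23504 = 2^4 · 13 · 113.
Step 2: Check the mod-4 condition on each prime factor: 2 = 2 (special); 13 ≡ 1 (mod 4), exponent 1; 113 ≡ 1 (mod 4), exponent 1.
All primes ≡ 3 (mod 4) appear to even exponent (or don't appear), so by the two-squares theorem n IS expressible as a sum of two squares.
Step 3: Build a representation. Group n = k² · m with k = 4 and m = 13 · 113 = 1469 (a product of primes ≡ 1 (mod 4)); a representation of m scales to one of n via (k·x)² + (k·y)² = k²(x² + y²). Each prime p ≡ 1 (mod 4) is itself a sum of two squares; find a² by testing p − a² for a perfect square:
  13: 13 − 1² = 12, 13 − 2² = 9 = 3² ⇒ 13 = 2² + 3².
  113: 113 − 1² = 112, 113 − 2² = 109, 113 − 3² = 104, 113 − 4² = 97, 113 − 5² = 88, 113 − 6² = 77, 113 − 7² = 64 = 8² ⇒ 113 = 7² + 8².
  Combine using the Brahmagupta–Fibonacci identity (a² + b²)(c² + d²) = (ac − bd)² + (ad + bc)² = (ac + bd)² + (ad − bc)²:
  13 · 113 = 1469: from (2² + 3²)(7² + 8²), take (2·7 − 3·8, 2·8 + 3·7) = (14 − 24, 16 + 21) = (-10, 37); dropping signs (only squares matter) gives (10, 37); check 10² + 37² = 100 + 1369 = 1469 ✓.
  Scale by k = 4: (4·10, 4·37) = (40, 148).
Step 4: Order so x ≤ y and verify: 40² + 148² = 1600 + 21904 = 23504 = n. ✓

n = 23504 = 40² + 148² (one valid representation with x ≤ y).


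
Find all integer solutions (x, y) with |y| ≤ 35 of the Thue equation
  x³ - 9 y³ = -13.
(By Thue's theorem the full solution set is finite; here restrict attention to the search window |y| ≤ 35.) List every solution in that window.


The equation is x³ - 9y³ = -13. For fixed y, x³ = 9·y³ − 13, so a solution requires the RHS to be a perfect cube.
Strategy: iterate y from -35 to 35, compute RHS = 9·y³ − 13, and check whether it is a (positive or negative) perfect cube.
Check small values of y:
  y = 0: RHS = -13 is not a perfect cube.
  y = 1: RHS = -4 is not a perfect cube.
  y = -1: RHS = -22 is not a perfect cube.
  y = 2: RHS = 59 is not a perfect cube.
  y = -2: RHS = -85 is not a perfect cube.
  y = 3: RHS = 230 is not a perfect cube.
  y = -3: RHS = -256 is not a perfect cube.
Continuing the search up to |y| = 35 finds no solutions either.
No (x, y) in the scanned range satisfies the equation.

No integer solutions with |y| ≤ 35.


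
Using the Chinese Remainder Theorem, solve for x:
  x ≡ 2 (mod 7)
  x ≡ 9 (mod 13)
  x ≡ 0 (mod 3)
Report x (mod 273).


Moduli 7, 13, 3 are pairwise coprime; by CRT there is a unique solution modulo M = 7 · 13 · 3 = 273.
Solve pairwise, accumulating the modulus:
  Start with x ≡ 2 (mod 7).
  Combine with x ≡ 9 (mod 13): since gcd(7, 13) = 1, we get a unique residue mod 91.
    Write x = 2 + 7·t and substitute into x ≡ 9 (mod 13): 7·t ≡ 9 − 2 = 7 (mod 13).
    The inverse of 7 mod 13 is 2 (since 7·2 = 14 = 1·13 + 1), so t ≡ 2·7 = 14 ≡ 1 (mod 13).
    Then x = 2 + 7·1 = 9, valid modulo lcm(7, 13) = 91: x ≡ 9 (mod 91).
  Combine with x ≡ 0 (mod 3): since gcd(91, 3) = 1, we get a unique residue mod 273.
    Write x = 9 + 91·t and substitute into x ≡ 0 (mod 3): 91·t ≡ 0 − 9 = -9 (mod 3).
    Reduce coefficients mod 3: 1·t ≡ 0 (mod 3).
    So t ≡ 0 (mod 3).
    Then x = 9 + 91·0 = 9, valid modulo lcm(91, 3) = 273: x ≡ 9 (mod 273).
Verify: 9 mod 7 = 2 ✓, 9 mod 13 = 9 ✓, 9 mod 3 = 0 ✓.

x ≡ 9 (mod 273).


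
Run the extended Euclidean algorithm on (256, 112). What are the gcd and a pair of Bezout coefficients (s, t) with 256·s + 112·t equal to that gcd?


Euclidean algorithm on (256, 112) — divide until remainder is 0:
  256 = 2 · 112 + 32
  112 = 3 · 32 + 16
  32 = 2 · 16 + 0
gcd(256, 112) = 16.
Track Bezout coefficients alongside the remainders: start with r₀ = 256 = a·1 + b·0 (s = 1, t = 0) and r₁ = 112 = a·0 + b·1 (s = 0, t = 1); each new remainder r_{k+1} = r_{k-1} − q_k·r_k inherits s_{k+1} = s_{k-1} − q_k·s_k, t_{k+1} = t_{k-1} − q_k·t_k, so r_k = a·s_k + b·t_k at every step:
  q = 2: r = 32, s = 1 − 2·0 = 1, t = 0 − 2·1 = -2  (check: 256·1 + 112·(-2) = 32)
  q = 3: r = 16, s = 0 − 3·1 = -3, t = 1 − 3·(-2) = 7  (check: 256·(-3) + 112·7 = 16)
The row with r = 16 (the gcd) gives the Bezout coefficients s = -3, t = 7.
Result: 256 · (-3) + 112 · (7) = 16.

gcd(256, 112) = 16; s = -3, t = 7 (check: 256·(-3) + 112·7 = 16).


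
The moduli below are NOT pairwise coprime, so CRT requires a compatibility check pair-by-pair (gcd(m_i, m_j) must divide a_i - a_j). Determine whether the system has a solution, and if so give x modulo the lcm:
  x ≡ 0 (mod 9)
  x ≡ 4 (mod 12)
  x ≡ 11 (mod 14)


Moduli 9, 12, 14 are not pairwise coprime, so CRT works modulo lcm(m_i) when all pairwise compatibility conditions hold.
Pairwise compatibility: gcd(m_i, m_j) must divide a_i - a_j for every pair.
Merge one congruence at a time:
  Start: x ≡ 0 (mod 9).
  Combine with x ≡ 4 (mod 12): gcd(9, 12) = 3, and 4 - 0 = 4 is NOT divisible by 3.
    ⇒ system is inconsistent (no integer solution).

No solution (the system is inconsistent).


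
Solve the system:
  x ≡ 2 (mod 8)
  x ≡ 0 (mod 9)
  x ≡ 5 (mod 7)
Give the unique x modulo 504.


Moduli 8, 9, 7 are pairwise coprime; by CRT there is a unique solution modulo M = 8 · 9 · 7 = 504.
Solve pairwise, accumulating the modulus:
  Start with x ≡ 2 (mod 8).
  Combine with x ≡ 0 (mod 9): since gcd(8, 9) = 1, we get a unique residue mod 72.
    Write x = 2 + 8·t and substitute into x ≡ 0 (mod 9): 8·t ≡ 0 − 2 = -2 (mod 9).
    Reduce coefficients mod 9: 8·t ≡ 7 (mod 9).
    The inverse of 8 mod 9 is 8 (since 8·8 = 64 = 7·9 + 1), so t ≡ 8·7 = 56 ≡ 2 (mod 9).
    Then x = 2 + 8·2 = 18, valid modulo lcm(8, 9) = 72: x ≡ 18 (mod 72).
  Combine with x ≡ 5 (mod 7): since gcd(72, 7) = 1, we get a unique residue mod 504.
    Write x = 18 + 72·t and substitute into x ≡ 5 (mod 7): 72·t ≡ 5 − 18 = -13 (mod 7).
    Reduce coefficients mod 7: 2·t ≡ 1 (mod 7).
    The inverse of 2 mod 7 is 4 (since 2·4 = 8 = 1·7 + 1), so t ≡ 4·1 = 4 ≡ 4 (mod 7).
    Then x = 18 + 72·4 = 306, valid modulo lcm(72, 7) = 504: x ≡ 306 (mod 504).
Verify: 306 mod 8 = 2 ✓, 306 mod 9 = 0 ✓, 306 mod 7 = 5 ✓.

x ≡ 306 (mod 504).


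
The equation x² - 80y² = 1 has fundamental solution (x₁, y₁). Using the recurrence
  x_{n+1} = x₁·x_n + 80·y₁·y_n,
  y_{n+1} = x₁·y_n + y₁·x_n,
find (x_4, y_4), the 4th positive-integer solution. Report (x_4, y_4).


Step 1: Find the fundamental solution (x₁, y₁) of x² - 80y² = 1.
  Expand √80 as a continued fraction. a₀ = ⌊√80⌋ = 8; iterate m_{k+1} = d_k·a_k − m_k, d_{k+1} = (80 − m_{k+1}²)/d_k, a_{k+1} = ⌊(a₀ + m_{k+1})/d_{k+1}⌋ (starting m₀ = 0, d₀ = 1), with convergents p_k = a_k·p_{k-1} + p_{k-2}, q_k = a_k·q_{k-1} + q_{k-2} (p₋₁ = 1, q₋₁ = 0):
  k = 0: a₀ = 8; p₀/q₀ = 8/1; p₀² − 80·q₀² = 64 − 80 = -16.
  k = 1: m = 8, d = 16, a = ⌊(8 + 8)/16⌋ = 1; p/q = (1·8 + 1)/(1·1 + 0) = 9/1; p² − 80·q² = 81 − 80 = 1.
  The first convergent with p² − 80·q² = 1 gives the fundamental solution (x₁, y₁) = (9, 1).
Step 2: Apply the recurrence (x_{n+1}, y_{n+1}) = (x₁x_n + 80y₁y_n, x₁y_n + y₁x_n) repeatedly.
  From (x_1, y_1) = (9, 1): x_2 = 9·9 + 80·1·1 = 161; y_2 = 9·1 + 1·9 = 18.
  From (x_2, y_2) = (161, 18): x_3 = 9·161 + 80·1·18 = 2889; y_3 = 9·18 + 1·161 = 323.
  From (x_3, y_3) = (2889, 323): x_4 = 9·2889 + 80·1·323 = 51841; y_4 = 9·323 + 1·2889 = 5796.
Step 3: Verify x_4² - 80·y_4² = 2687489281 - 2687489280 = 1 (should be 1). ✓

(x_1, y_1) = (9, 1); (x_4, y_4) = (51841, 5796).


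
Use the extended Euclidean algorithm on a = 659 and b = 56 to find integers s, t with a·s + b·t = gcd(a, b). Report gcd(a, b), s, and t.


Euclidean algorithm on (659, 56) — divide until remainder is 0:
  659 = 11 · 56 + 43
  56 = 1 · 43 + 13
  43 = 3 · 13 + 4
  13 = 3 · 4 + 1
  4 = 4 · 1 + 0
gcd(659, 56) = 1.
Track Bezout coefficients alongside the remainders: start with r₀ = 659 = a·1 + b·0 (s = 1, t = 0) and r₁ = 56 = a·0 + b·1 (s = 0, t = 1); each new remainder r_{k+1} = r_{k-1} − q_k·r_k inherits s_{k+1} = s_{k-1} − q_k·s_k, t_{k+1} = t_{k-1} − q_k·t_k, so r_k = a·s_k + b·t_k at every step:
  q = 11: r = 43, s = 1 − 11·0 = 1, t = 0 − 11·1 = -11  (check: 659·1 + 56·(-11) = 43)
  q = 1: r = 13, s = 0 − 1·1 = -1, t = 1 − 1·(-11) = 12  (check: 659·(-1) + 56·12 = 13)
  q = 3: r = 4, s = 1 − 3·(-1) = 4, t = -11 − 3·12 = -47  (check: 659·4 + 56·(-47) = 4)
  q = 3: r = 1, s = -1 − 3·4 = -13, t = 12 − 3·(-47) = 153  (check: 659·(-13) + 56·153 = 1)
The row with r = 1 (the gcd) gives the Bezout coefficients s = -13, t = 153.
Result: 659 · (-13) + 56 · (153) = 1.

gcd(659, 56) = 1; s = -13, t = 153 (check: 659·(-13) + 56·153 = 1).


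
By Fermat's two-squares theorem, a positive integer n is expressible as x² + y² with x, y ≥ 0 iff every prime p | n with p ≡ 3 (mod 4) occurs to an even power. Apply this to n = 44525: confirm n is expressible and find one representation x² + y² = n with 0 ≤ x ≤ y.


Step 1: Factor n = 44525 = 5^2 · 13 · 137.
Step 2: Check the mod-4 condition on each prime factor: 5 ≡ 1 (mod 4), exponent 2; 13 ≡ 1 (mod 4), exponent 1; 137 ≡ 1 (mod 4), exponent 1.
All primes ≡ 3 (mod 4) appear to even exponent (or don't appear), so by the two-squares theorem n IS expressible as a sum of two squares.
Step 3: Build a representation. Group n = k² · m with k = 5 and m = 13 · 137 = 1781 (a product of primes ≡ 1 (mod 4)); a representation of m scales to one of n via (k·x)² + (k·y)² = k²(x² + y²). Each prime p ≡ 1 (mod 4) is itself a sum of two squares; find a² by testing p − a² for a perfect square:
  13: 13 − 1² = 12, 13 − 2² = 9 = 3² ⇒ 13 = 2² + 3².
  137: 137 − 1² = 136, 137 − 2² = 133, 137 − 3² = 128, 137 − 4² = 121 = 11² ⇒ 137 = 4² + 11².
  Combine using the Brahmagupta–Fibonacci identity (a² + b²)(c² + d²) = (ac − bd)² + (ad + bc)² = (ac + bd)² + (ad − bc)²:
  13 · 137 = 1781: from (2² + 3²)(4² + 11²), take (2·4 − 3·11, 2·11 + 3·4) = (8 − 33, 22 + 12) = (-25, 34); dropping signs (only squares matter) gives (25, 34); check 25² + 34² = 625 + 1156 = 1781 ✓.
  Scale by k = 5: (5·25, 5·34) = (125, 170).
Step 4: Order so x ≤ y and verify: 125² + 170² = 15625 + 28900 = 44525 = n. ✓

n = 44525 = 125² + 170² (one valid representation with x ≤ y).


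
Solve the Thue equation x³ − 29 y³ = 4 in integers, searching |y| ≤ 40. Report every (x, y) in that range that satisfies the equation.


The equation is x³ - 29y³ = 4. For fixed y, x³ = 29·y³ + 4, so a solution requires the RHS to be a perfect cube.
Strategy: iterate y from -40 to 40, compute RHS = 29·y³ + 4, and check whether it is a (positive or negative) perfect cube.
Check small values of y:
  y = 0: RHS = 4 is not a perfect cube.
  y = 1: RHS = 33 is not a perfect cube.
  y = -1: RHS = -25 is not a perfect cube.
  y = 2: RHS = 236 is not a perfect cube.
  y = -2: RHS = -228 is not a perfect cube.
  y = 3: RHS = 787 is not a perfect cube.
  y = -3: RHS = -779 is not a perfect cube.
Continuing the search up to |y| = 40 finds no solutions either.
No (x, y) in the scanned range satisfies the equation.

No integer solutions with |y| ≤ 40.


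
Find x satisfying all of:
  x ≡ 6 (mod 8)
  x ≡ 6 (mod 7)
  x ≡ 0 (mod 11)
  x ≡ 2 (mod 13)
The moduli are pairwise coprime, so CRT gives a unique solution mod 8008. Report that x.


Product of moduli M = 8 · 7 · 11 · 13 = 8008.
Merge one congruence at a time:
  Start: x ≡ 6 (mod 8).
  Combine with x ≡ 6 (mod 7); new modulus lcm = 56.
    Write x = 6 + 8·t and substitute into x ≡ 6 (mod 7): 8·t ≡ 6 − 6 = 0 (mod 7).
    Reduce coefficients mod 7: 1·t ≡ 0 (mod 7).
    So t ≡ 0 (mod 7).
    Then x = 6 + 8·0 = 6, valid modulo lcm(8, 7) = 56: x ≡ 6 (mod 56).
  Combine with x ≡ 0 (mod 11); new modulus lcm = 616.
    Write x = 6 + 56·t and substitute into x ≡ 0 (mod 11): 56·t ≡ 0 − 6 = -6 (mod 11).
    Reduce coefficients mod 11: 1·t ≡ 5 (mod 11).
    So t ≡ 5 (mod 11).
    Then x = 6 + 56·5 = 286, valid modulo lcm(56, 11) = 616: x ≡ 286 (mod 616).
  Combine with x ≡ 2 (mod 13); new modulus lcm = 8008.
    Write x = 286 + 616·t and substitute into x ≡ 2 (mod 13): 616·t ≡ 2 − 286 = -284 (mod 13).
    Reduce coefficients mod 13: 5·t ≡ 2 (mod 13).
    The inverse of 5 mod 13 is 8 (since 5·8 = 40 = 3·13 + 1), so t ≡ 8·2 = 16 ≡ 3 (mod 13).
    Then x = 286 + 616·3 = 2134, valid modulo lcm(616, 13) = 8008: x ≡ 2134 (mod 8008).
Verify against each original: 2134 mod 8 = 6, 2134 mod 7 = 6, 2134 mod 11 = 0, 2134 mod 13 = 2.

x ≡ 2134 (mod 8008).


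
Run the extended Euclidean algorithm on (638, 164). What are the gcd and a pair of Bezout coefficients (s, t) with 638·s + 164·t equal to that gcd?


Euclidean algorithm on (638, 164) — divide until remainder is 0:
  638 = 3 · 164 + 146
  164 = 1 · 146 + 18
  146 = 8 · 18 + 2
  18 = 9 · 2 + 0
gcd(638, 164) = 2.
Track Bezout coefficients alongside the remainders: start with r₀ = 638 = a·1 + b·0 (s = 1, t = 0) and r₁ = 164 = a·0 + b·1 (s = 0, t = 1); each new remainder r_{k+1} = r_{k-1} − q_k·r_k inherits s_{k+1} = s_{k-1} − q_k·s_k, t_{k+1} = t_{k-1} − q_k·t_k, so r_k = a·s_k + b·t_k at every step:
  q = 3: r = 146, s = 1 − 3·0 = 1, t = 0 − 3·1 = -3  (check: 638·1 + 164·(-3) = 146)
  q = 1: r = 18, s = 0 − 1·1 = -1, t = 1 − 1·(-3) = 4  (check: 638·(-1) + 164·4 = 18)
  q = 8: r = 2, s = 1 − 8·(-1) = 9, t = -3 − 8·4 = -35  (check: 638·9 + 164·(-35) = 2)
The row with r = 2 (the gcd) gives the Bezout coefficients s = 9, t = -35.
Result: 638 · (9) + 164 · (-35) = 2.

gcd(638, 164) = 2; s = 9, t = -35 (check: 638·9 + 164·(-35) = 2).


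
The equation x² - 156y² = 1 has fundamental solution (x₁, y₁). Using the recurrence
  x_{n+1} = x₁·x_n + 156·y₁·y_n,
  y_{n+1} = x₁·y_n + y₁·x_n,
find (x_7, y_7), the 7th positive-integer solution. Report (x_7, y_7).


Step 1: Find the fundamental solution (x₁, y₁) of x² - 156y² = 1.
  Expand √156 as a continued fraction. a₀ = ⌊√156⌋ = 12; iterate m_{k+1} = d_k·a_k − m_k, d_{k+1} = (156 − m_{k+1}²)/d_k, a_{k+1} = ⌊(a₀ + m_{k+1})/d_{k+1}⌋ (starting m₀ = 0, d₀ = 1), with convergents p_k = a_k·p_{k-1} + p_{k-2}, q_k = a_k·q_{k-1} + q_{k-2} (p₋₁ = 1, q₋₁ = 0):
  k = 0: a₀ = 12; p₀/q₀ = 12/1; p₀² − 156·q₀² = 144 − 156 = -12.
  k = 1: m = 12, d = 12, a = ⌊(12 + 12)/12⌋ = 2; p/q = (2·12 + 1)/(2·1 + 0) = 25/2; p² − 156·q² = 625 − 624 = 1.
  The first convergent with p² − 156·q² = 1 gives the fundamental solution (x₁, y₁) = (25, 2).
Step 2: Apply the recurrence (x_{n+1}, y_{n+1}) = (x₁x_n + 156y₁y_n, x₁y_n + y₁x_n) repeatedly.
  From (x_1, y_1) = (25, 2): x_2 = 25·25 + 156·2·2 = 1249; y_2 = 25·2 + 2·25 = 100.
  From (x_2, y_2) = (1249, 100): x_3 = 25·1249 + 156·2·100 = 62425; y_3 = 25·100 + 2·1249 = 4998.
  From (x_3, y_3) = (62425, 4998): x_4 = 25·62425 + 156·2·4998 = 3120001; y_4 = 25·4998 + 2·62425 = 249800.
  From (x_4, y_4) = (3120001, 249800): x_5 = 25·3120001 + 156·2·249800 = 155937625; y_5 = 25·249800 + 2·3120001 = 12485002.
  From (x_5, y_5) = (155937625, 12485002): x_6 = 25·155937625 + 156·2·12485002 = 7793761249; y_6 = 25·12485002 + 2·155937625 = 624000300.
  From (x_6, y_6) = (7793761249, 624000300): x_7 = 25·7793761249 + 156·2·624000300 = 389532124825; y_7 = 25·624000300 + 2·7793761249 = 31187529998.
Step 3: Verify x_7² - 156·y_7² = 151735276270679381280625 - 151735276270679381280624 = 1 (should be 1). ✓

(x_1, y_1) = (25, 2); (x_7, y_7) = (389532124825, 31187529998).


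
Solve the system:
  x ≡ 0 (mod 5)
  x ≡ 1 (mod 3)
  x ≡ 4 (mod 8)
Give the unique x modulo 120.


Moduli 5, 3, 8 are pairwise coprime; by CRT there is a unique solution modulo M = 5 · 3 · 8 = 120.
Solve pairwise, accumulating the modulus:
  Start with x ≡ 0 (mod 5).
  Combine with x ≡ 1 (mod 3): since gcd(5, 3) = 1, we get a unique residue mod 15.
    Write x = 0 + 5·t and substitute into x ≡ 1 (mod 3): 5·t ≡ 1 − 0 = 1 (mod 3).
    Reduce coefficients mod 3: 2·t ≡ 1 (mod 3).
    The inverse of 2 mod 3 is 2 (since 2·2 = 4 = 1·3 + 1), so t ≡ 2·1 = 2 ≡ 2 (mod 3).
    Then x = 0 + 5·2 = 10, valid modulo lcm(5, 3) = 15: x ≡ 10 (mod 15).
  Combine with x ≡ 4 (mod 8): since gcd(15, 8) = 1, we get a unique residue mod 120.
    Write x = 10 + 15·t and substitute into x ≡ 4 (mod 8): 15·t ≡ 4 − 10 = -6 (mod 8).
    Reduce coefficients mod 8: 7·t ≡ 2 (mod 8).
    The inverse of 7 mod 8 is 7 (since 7·7 = 49 = 6·8 + 1), so t ≡ 7·2 = 14 ≡ 6 (mod 8).
    Then x = 10 + 15·6 = 100, valid modulo lcm(15, 8) = 120: x ≡ 100 (mod 120).
Verify: 100 mod 5 = 0 ✓, 100 mod 3 = 1 ✓, 100 mod 8 = 4 ✓.

x ≡ 100 (mod 120).


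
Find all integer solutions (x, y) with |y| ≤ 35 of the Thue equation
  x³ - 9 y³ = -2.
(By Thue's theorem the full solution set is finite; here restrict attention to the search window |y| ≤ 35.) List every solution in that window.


The equation is x³ - 9y³ = -2. For fixed y, x³ = 9·y³ − 2, so a solution requires the RHS to be a perfect cube.
Strategy: iterate y from -35 to 35, compute RHS = 9·y³ − 2, and check whether it is a (positive or negative) perfect cube.
Check small values of y:
  y = 0: RHS = -2 is not a perfect cube.
  y = 1: RHS = 7 is not a perfect cube.
  y = -1: RHS = -11 is not a perfect cube.
  y = 2: RHS = 70 is not a perfect cube.
  y = -2: RHS = -74 is not a perfect cube.
  y = 3: RHS = 241 is not a perfect cube.
  y = -3: RHS = -245 is not a perfect cube.
Continuing the search up to |y| = 35 finds no solutions either.
No (x, y) in the scanned range satisfies the equation.

No integer solutions with |y| ≤ 35.


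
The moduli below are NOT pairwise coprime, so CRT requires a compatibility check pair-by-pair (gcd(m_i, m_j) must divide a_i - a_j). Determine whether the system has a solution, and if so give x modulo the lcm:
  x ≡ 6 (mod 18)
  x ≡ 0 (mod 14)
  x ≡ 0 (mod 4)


Moduli 18, 14, 4 are not pairwise coprime, so CRT works modulo lcm(m_i) when all pairwise compatibility conditions hold.
Pairwise compatibility: gcd(m_i, m_j) must divide a_i - a_j for every pair.
Merge one congruence at a time:
  Start: x ≡ 6 (mod 18).
  Combine with x ≡ 0 (mod 14): gcd(18, 14) = 2; 0 - 6 = -6, which IS divisible by 2, so compatible.
    Write x = 6 + 18·t and substitute into x ≡ 0 (mod 14): 18·t ≡ 0 − 6 = -6 (mod 14).
    Divide the congruence (and modulus) by g = 2: 9·t ≡ -3 (mod 7).
    Reduce coefficients mod 7: 2·t ≡ 4 (mod 7).
    The inverse of 2 mod 7 is 4 (since 2·4 = 8 = 1·7 + 1), so t ≡ 4·4 = 16 ≡ 2 (mod 7).
    Then x = 6 + 18·2 = 42, valid modulo lcm(18, 14) = 126: x ≡ 42 (mod 126).
  Combine with x ≡ 0 (mod 4): gcd(126, 4) = 2; 0 - 42 = -42, which IS divisible by 2, so compatible.
    Write x = 42 + 126·t and substitute into x ≡ 0 (mod 4): 126·t ≡ 0 − 42 = -42 (mod 4).
    Divide the congruence (and modulus) by g = 2: 63·t ≡ -21 (mod 2).
    Reduce coefficients mod 2: 1·t ≡ 1 (mod 2).
    So t ≡ 1 (mod 2).
    Then x = 42 + 126·1 = 168, valid modulo lcm(126, 4) = 252: x ≡ 168 (mod 252).
Verify: 168 mod 18 = 6, 168 mod 14 = 0, 168 mod 4 = 0.

x ≡ 168 (mod 252).


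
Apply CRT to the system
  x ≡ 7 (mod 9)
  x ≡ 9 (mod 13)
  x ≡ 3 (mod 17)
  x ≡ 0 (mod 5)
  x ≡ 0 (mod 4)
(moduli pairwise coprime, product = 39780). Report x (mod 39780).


Product of moduli M = 9 · 13 · 17 · 5 · 4 = 39780.
Merge one congruence at a time:
  Start: x ≡ 7 (mod 9).
  Combine with x ≡ 9 (mod 13); new modulus lcm = 117.
    Write x = 7 + 9·t and substitute into x ≡ 9 (mod 13): 9·t ≡ 9 − 7 = 2 (mod 13).
    The inverse of 9 mod 13 is 3 (since 9·3 = 27 = 2·13 + 1), so t ≡ 3·2 = 6 ≡ 6 (mod 13).
    Then x = 7 + 9·6 = 61, valid modulo lcm(9, 13) = 117: x ≡ 61 (mod 117).
  Combine with x ≡ 3 (mod 17); new modulus lcm = 1989.
    Write x = 61 + 117·t and substitute into x ≡ 3 (mod 17): 117·t ≡ 3 − 61 = -58 (mod 17).
    Reduce coefficients mod 17: 15·t ≡ 10 (mod 17).
    The inverse of 15 mod 17 is 8 (since 15·8 = 120 = 7·17 + 1), so t ≡ 8·10 = 80 ≡ 12 (mod 17).
    Then x = 61 + 117·12 = 1465, valid modulo lcm(117, 17) = 1989: x ≡ 1465 (mod 1989).
  Combine with x ≡ 0 (mod 5); new modulus lcm = 9945.
    Write x = 1465 + 1989·t and substitute into x ≡ 0 (mod 5): 1989·t ≡ 0 − 1465 = -1465 (mod 5).
    Reduce coefficients mod 5: 4·t ≡ 0 (mod 5).
    The inverse of 4 mod 5 is 4 (since 4·4 = 16 = 3·5 + 1), so t ≡ 4·0 = 0 ≡ 0 (mod 5).
    Then x = 1465 + 1989·0 = 1465, valid modulo lcm(1989, 5) = 9945: x ≡ 1465 (mod 9945).
  Combine with x ≡ 0 (mod 4); new modulus lcm = 39780.
    Write x = 1465 + 9945·t and substitute into x ≡ 0 (mod 4): 9945·t ≡ 0 − 1465 = -1465 (mod 4).
    Reduce coefficients mod 4: 1·t ≡ 3 (mod 4).
    So t ≡ 3 (mod 4).
    Then x = 1465 + 9945·3 = 31300, valid modulo lcm(9945, 4) = 39780: x ≡ 31300 (mod 39780).
Verify against each original: 31300 mod 9 = 7, 31300 mod 13 = 9, 31300 mod 17 = 3, 31300 mod 5 = 0, 31300 mod 4 = 0.

x ≡ 31300 (mod 39780).


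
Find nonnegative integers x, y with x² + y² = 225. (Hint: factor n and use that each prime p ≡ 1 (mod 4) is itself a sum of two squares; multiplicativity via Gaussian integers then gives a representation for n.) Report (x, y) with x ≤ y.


Step 1: Factor n = 225 = 3^2 · 5^2.
Step 2: Check the mod-4 condition on each prime factor: 3 ≡ 3 (mod 4), exponent 2 (must be even); 5 ≡ 1 (mod 4), exponent 2.
All primes ≡ 3 (mod 4) appear to even exponent (or don't appear), so by the two-squares theorem n IS expressible as a sum of two squares.
Step 3: Build a representation. Group n = k² · m with k = 3 and m = 5 · 5 = 25 (a product of primes ≡ 1 (mod 4)); a representation of m scales to one of n via (k·x)² + (k·y)² = k²(x² + y²). Each prime p ≡ 1 (mod 4) is itself a sum of two squares; find a² by testing p − a² for a perfect square:
  5: 5 − 1² = 4 = 2² ⇒ 5 = 1² + 2².
  Combine using the Brahmagupta–Fibonacci identity (a² + b²)(c² + d²) = (ac − bd)² + (ad + bc)² = (ac + bd)² + (ad − bc)²:
  5 · 5 = 25: from (1² + 2²)(1² + 2²), take (1·1 − 2·2, 1·2 + 2·1) = (1 − 4, 2 + 2) = (-3, 4); dropping signs (only squares matter) gives (3, 4); check 3² + 4² = 9 + 16 = 25 ✓.
  Scale by k = 3: (3·3, 3·4) = (9, 12).
Step 4: Order so x ≤ y and verify: 9² + 12² = 81 + 144 = 225 = n. ✓

n = 225 = 9² + 12² (one valid representation with x ≤ y).


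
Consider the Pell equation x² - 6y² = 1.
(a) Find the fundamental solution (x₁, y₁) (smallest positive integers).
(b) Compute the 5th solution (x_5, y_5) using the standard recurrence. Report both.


Step 1: Find the fundamental solution (x₁, y₁) of x² - 6y² = 1.
  Expand √6 as a continued fraction. a₀ = ⌊√6⌋ = 2; iterate m_{k+1} = d_k·a_k − m_k, d_{k+1} = (6 − m_{k+1}²)/d_k, a_{k+1} = ⌊(a₀ + m_{k+1})/d_{k+1}⌋ (starting m₀ = 0, d₀ = 1), with convergents p_k = a_k·p_{k-1} + p_{k-2}, q_k = a_k·q_{k-1} + q_{k-2} (p₋₁ = 1, q₋₁ = 0):
  k = 0: a₀ = 2; p₀/q₀ = 2/1; p₀² − 6·q₀² = 4 − 6 = -2.
  k = 1: m = 2, d = 2, a = ⌊(2 + 2)/2⌋ = 2; p/q = (2·2 + 1)/(2·1 + 0) = 5/2; p² − 6·q² = 25 − 24 = 1.
  The first convergent with p² − 6·q² = 1 gives the fundamental solution (x₁, y₁) = (5, 2).
Step 2: Apply the recurrence (x_{n+1}, y_{n+1}) = (x₁x_n + 6y₁y_n, x₁y_n + y₁x_n) repeatedly.
  From (x_1, y_1) = (5, 2): x_2 = 5·5 + 6·2·2 = 49; y_2 = 5·2 + 2·5 = 20.
  From (x_2, y_2) = (49, 20): x_3 = 5·49 + 6·2·20 = 485; y_3 = 5·20 + 2·49 = 198.
  From (x_3, y_3) = (485, 198): x_4 = 5·485 + 6·2·198 = 4801; y_4 = 5·198 + 2·485 = 1960.
  From (x_4, y_4) = (4801, 1960): x_5 = 5·4801 + 6·2·1960 = 47525; y_5 = 5·1960 + 2·4801 = 19402.
Step 3: Verify x_5² - 6·y_5² = 2258625625 - 2258625624 = 1 (should be 1). ✓

(x_1, y_1) = (5, 2); (x_5, y_5) = (47525, 19402).


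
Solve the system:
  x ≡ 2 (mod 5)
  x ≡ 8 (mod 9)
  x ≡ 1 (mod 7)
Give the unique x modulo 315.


Moduli 5, 9, 7 are pairwise coprime; by CRT there is a unique solution modulo M = 5 · 9 · 7 = 315.
Solve pairwise, accumulating the modulus:
  Start with x ≡ 2 (mod 5).
  Combine with x ≡ 8 (mod 9): since gcd(5, 9) = 1, we get a unique residue mod 45.
    Write x = 2 + 5·t and substitute into x ≡ 8 (mod 9): 5·t ≡ 8 − 2 = 6 (mod 9).
    The inverse of 5 mod 9 is 2 (since 5·2 = 10 = 1·9 + 1), so t ≡ 2·6 = 12 ≡ 3 (mod 9).
    Then x = 2 + 5·3 = 17, valid modulo lcm(5, 9) = 45: x ≡ 17 (mod 45).
  Combine with x ≡ 1 (mod 7): since gcd(45, 7) = 1, we get a unique residue mod 315.
    Write x = 17 + 45·t and substitute into x ≡ 1 (mod 7): 45·t ≡ 1 − 17 = -16 (mod 7).
    Reduce coefficients mod 7: 3·t ≡ 5 (mod 7).
    The inverse of 3 mod 7 is 5 (since 3·5 = 15 = 2·7 + 1), so t ≡ 5·5 = 25 ≡ 4 (mod 7).
    Then x = 17 + 45·4 = 197, valid modulo lcm(45, 7) = 315: x ≡ 197 (mod 315).
Verify: 197 mod 5 = 2 ✓, 197 mod 9 = 8 ✓, 197 mod 7 = 1 ✓.

x ≡ 197 (mod 315).


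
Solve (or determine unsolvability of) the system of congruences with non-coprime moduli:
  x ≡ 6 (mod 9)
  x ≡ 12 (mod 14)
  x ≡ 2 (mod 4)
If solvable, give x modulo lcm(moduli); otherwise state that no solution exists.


Moduli 9, 14, 4 are not pairwise coprime, so CRT works modulo lcm(m_i) when all pairwise compatibility conditions hold.
Pairwise compatibility: gcd(m_i, m_j) must divide a_i - a_j for every pair.
Merge one congruence at a time:
  Start: x ≡ 6 (mod 9).
  Combine with x ≡ 12 (mod 14): gcd(9, 14) = 1; 12 - 6 = 6, which IS divisible by 1, so compatible.
    Write x = 6 + 9·t and substitute into x ≡ 12 (mod 14): 9·t ≡ 12 − 6 = 6 (mod 14).
    The inverse of 9 mod 14 is 11 (since 9·11 = 99 = 7·14 + 1), so t ≡ 11·6 = 66 ≡ 10 (mod 14).
    Then x = 6 + 9·10 = 96, valid modulo lcm(9, 14) = 126: x ≡ 96 (mod 126).
  Combine with x ≡ 2 (mod 4): gcd(126, 4) = 2; 2 - 96 = -94, which IS divisible by 2, so compatible.
    Write x = 96 + 126·t and substitute into x ≡ 2 (mod 4): 126·t ≡ 2 − 96 = -94 (mod 4).
    Divide the congruence (and modulus) by g = 2: 63·t ≡ -47 (mod 2).
    Reduce coefficients mod 2: 1·t ≡ 1 (mod 2).
    So t ≡ 1 (mod 2).
    Then x = 96 + 126·1 = 222, valid modulo lcm(126, 4) = 252: x ≡ 222 (mod 252).
Verify: 222 mod 9 = 6, 222 mod 14 = 12, 222 mod 4 = 2.

x ≡ 222 (mod 252).


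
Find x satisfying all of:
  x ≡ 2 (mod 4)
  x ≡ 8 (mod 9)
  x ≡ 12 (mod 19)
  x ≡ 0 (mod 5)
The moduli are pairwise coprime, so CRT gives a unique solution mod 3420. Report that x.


Product of moduli M = 4 · 9 · 19 · 5 = 3420.
Merge one congruence at a time:
  Start: x ≡ 2 (mod 4).
  Combine with x ≡ 8 (mod 9); new modulus lcm = 36.
    Write x = 2 + 4·t and substitute into x ≡ 8 (mod 9): 4·t ≡ 8 − 2 = 6 (mod 9).
    The inverse of 4 mod 9 is 7 (since 4·7 = 28 = 3·9 + 1), so t ≡ 7·6 = 42 ≡ 6 (mod 9).
    Then x = 2 + 4·6 = 26, valid modulo lcm(4, 9) = 36: x ≡ 26 (mod 36).
  Combine with x ≡ 12 (mod 19); new modulus lcm = 684.
    Write x = 26 + 36·t and substitute into x ≡ 12 (mod 19): 36·t ≡ 12 − 26 = -14 (mod 19).
    Reduce coefficients mod 19: 17·t ≡ 5 (mod 19).
    The inverse of 17 mod 19 is 9 (since 17·9 = 153 = 8·19 + 1), so t ≡ 9·5 = 45 ≡ 7 (mod 19).
    Then x = 26 + 36·7 = 278, valid modulo lcm(36, 19) = 684: x ≡ 278 (mod 684).
  Combine with x ≡ 0 (mod 5); new modulus lcm = 3420.
    Write x = 278 + 684·t and substitute into x ≡ 0 (mod 5): 684·t ≡ 0 − 278 = -278 (mod 5).
    Reduce coefficients mod 5: 4·t ≡ 2 (mod 5).
    The inverse of 4 mod 5 is 4 (since 4·4 = 16 = 3·5 + 1), so t ≡ 4·2 = 8 ≡ 3 (mod 5).
    Then x = 278 + 684·3 = 2330, valid modulo lcm(684, 5) = 3420: x ≡ 2330 (mod 3420).
Verify against each original: 2330 mod 4 = 2, 2330 mod 9 = 8, 2330 mod 19 = 12, 2330 mod 5 = 0.

x ≡ 2330 (mod 3420).


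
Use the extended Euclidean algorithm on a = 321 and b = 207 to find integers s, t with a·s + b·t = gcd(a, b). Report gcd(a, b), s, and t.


Euclidean algorithm on (321, 207) — divide until remainder is 0:
  321 = 1 · 207 + 114
  207 = 1 · 114 + 93
  114 = 1 · 93 + 21
  93 = 4 · 21 + 9
  21 = 2 · 9 + 3
  9 = 3 · 3 + 0
gcd(321, 207) = 3.
Track Bezout coefficients alongside the remainders: start with r₀ = 321 = a·1 + b·0 (s = 1, t = 0) and r₁ = 207 = a·0 + b·1 (s = 0, t = 1); each new remainder r_{k+1} = r_{k-1} − q_k·r_k inherits s_{k+1} = s_{k-1} − q_k·s_k, t_{k+1} = t_{k-1} − q_k·t_k, so r_k = a·s_k + b·t_k at every step:
  q = 1: r = 114, s = 1 − 1·0 = 1, t = 0 − 1·1 = -1  (check: 321·1 + 207·(-1) = 114)
  q = 1: r = 93, s = 0 − 1·1 = -1, t = 1 − 1·(-1) = 2  (check: 321·(-1) + 207·2 = 93)
  q = 1: r = 21, s = 1 − 1·(-1) = 2, t = -1 − 1·2 = -3  (check: 321·2 + 207·(-3) = 21)
  q = 4: r = 9, s = -1 − 4·2 = -9, t = 2 − 4·(-3) = 14  (check: 321·(-9) + 207·14 = 9)
  q = 2: r = 3, s = 2 − 2·(-9) = 20, t = -3 − 2·14 = -31  (check: 321·20 + 207·(-31) = 3)
The row with r = 3 (the gcd) gives the Bezout coefficients s = 20, t = -31.
Result: 321 · (20) + 207 · (-31) = 3.

gcd(321, 207) = 3; s = 20, t = -31 (check: 321·20 + 207·(-31) = 3).


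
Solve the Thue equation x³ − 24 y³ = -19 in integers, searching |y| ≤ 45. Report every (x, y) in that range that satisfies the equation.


The equation is x³ - 24y³ = -19. For fixed y, x³ = 24·y³ − 19, so a solution requires the RHS to be a perfect cube.
Strategy: iterate y from -45 to 45, compute RHS = 24·y³ − 19, and check whether it is a (positive or negative) perfect cube.
Check small values of y:
  y = 0: RHS = -19 is not a perfect cube.
  y = 1: RHS = 5 is not a perfect cube.
  y = -1: RHS = -43 is not a perfect cube.
  y = 2: RHS = 173 is not a perfect cube.
  y = -2: RHS = -211 is not a perfect cube.
  y = 3: RHS = 629 is not a perfect cube.
  y = -3: RHS = -667 is not a perfect cube.
Continuing the search up to |y| = 45 finds no solutions either.
No (x, y) in the scanned range satisfies the equation.

No integer solutions with |y| ≤ 45.


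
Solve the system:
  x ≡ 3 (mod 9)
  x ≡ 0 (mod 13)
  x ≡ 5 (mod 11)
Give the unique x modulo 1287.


Moduli 9, 13, 11 are pairwise coprime; by CRT there is a unique solution modulo M = 9 · 13 · 11 = 1287.
Solve pairwise, accumulating the modulus:
  Start with x ≡ 3 (mod 9).
  Combine with x ≡ 0 (mod 13): since gcd(9, 13) = 1, we get a unique residue mod 117.
    Write x = 3 + 9·t and substitute into x ≡ 0 (mod 13): 9·t ≡ 0 − 3 = -3 (mod 13).
    Reduce coefficients mod 13: 9·t ≡ 10 (mod 13).
    The inverse of 9 mod 13 is 3 (since 9·3 = 27 = 2·13 + 1), so t ≡ 3·10 = 30 ≡ 4 (mod 13).
    Then x = 3 + 9·4 = 39, valid modulo lcm(9, 13) = 117: x ≡ 39 (mod 117).
  Combine with x ≡ 5 (mod 11): since gcd(117, 11) = 1, we get a unique residue mod 1287.
    Write x = 39 + 117·t and substitute into x ≡ 5 (mod 11): 117·t ≡ 5 − 39 = -34 (mod 11).
    Reduce coefficients mod 11: 7·t ≡ 10 (mod 11).
    The inverse of 7 mod 11 is 8 (since 7·8 = 56 = 5·11 + 1), so t ≡ 8·10 = 80 ≡ 3 (mod 11).
    Then x = 39 + 117·3 = 390, valid modulo lcm(117, 11) = 1287: x ≡ 390 (mod 1287).
Verify: 390 mod 9 = 3 ✓, 390 mod 13 = 0 ✓, 390 mod 11 = 5 ✓.

x ≡ 390 (mod 1287).


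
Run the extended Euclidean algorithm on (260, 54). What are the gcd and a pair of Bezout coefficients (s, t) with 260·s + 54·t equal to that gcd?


Euclidean algorithm on (260, 54) — divide until remainder is 0:
  260 = 4 · 54 + 44
  54 = 1 · 44 + 10
  44 = 4 · 10 + 4
  10 = 2 · 4 + 2
  4 = 2 · 2 + 0
gcd(260, 54) = 2.
Track Bezout coefficients alongside the remainders: start with r₀ = 260 = a·1 + b·0 (s = 1, t = 0) and r₁ = 54 = a·0 + b·1 (s = 0, t = 1); each new remainder r_{k+1} = r_{k-1} − q_k·r_k inherits s_{k+1} = s_{k-1} − q_k·s_k, t_{k+1} = t_{k-1} − q_k·t_k, so r_k = a·s_k + b·t_k at every step:
  q = 4: r = 44, s = 1 − 4·0 = 1, t = 0 − 4·1 = -4  (check: 260·1 + 54·(-4) = 44)
  q = 1: r = 10, s = 0 − 1·1 = -1, t = 1 − 1·(-4) = 5  (check: 260·(-1) + 54·5 = 10)
  q = 4: r = 4, s = 1 − 4·(-1) = 5, t = -4 − 4·5 = -24  (check: 260·5 + 54·(-24) = 4)
  q = 2: r = 2, s = -1 − 2·5 = -11, t = 5 − 2·(-24) = 53  (check: 260·(-11) + 54·53 = 2)
The row with r = 2 (the gcd) gives the Bezout coefficients s = -11, t = 53.
Result: 260 · (-11) + 54 · (53) = 2.

gcd(260, 54) = 2; s = -11, t = 53 (check: 260·(-11) + 54·53 = 2).


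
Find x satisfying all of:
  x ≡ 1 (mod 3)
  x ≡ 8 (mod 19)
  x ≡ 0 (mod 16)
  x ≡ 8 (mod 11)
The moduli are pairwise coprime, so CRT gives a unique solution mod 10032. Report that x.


Product of moduli M = 3 · 19 · 16 · 11 = 10032.
Merge one congruence at a time:
  Start: x ≡ 1 (mod 3).
  Combine with x ≡ 8 (mod 19); new modulus lcm = 57.
    Write x = 1 + 3·t and substitute into x ≡ 8 (mod 19): 3·t ≡ 8 − 1 = 7 (mod 19).
    The inverse of 3 mod 19 is 13 (since 3·13 = 39 = 2·19 + 1), so t ≡ 13·7 = 91 ≡ 15 (mod 19).
    Then x = 1 + 3·15 = 46, valid modulo lcm(3, 19) = 57: x ≡ 46 (mod 57).
  Combine with x ≡ 0 (mod 16); new modulus lcm = 912.
    Write x = 46 + 57·t and substitute into x ≡ 0 (mod 16): 57·t ≡ 0 − 46 = -46 (mod 16).
    Reduce coefficients mod 16: 9·t ≡ 2 (mod 16).
    The inverse of 9 mod 16 is 9 (since 9·9 = 81 = 5·16 + 1), so t ≡ 9·2 = 18 ≡ 2 (mod 16).
    Then x = 46 + 57·2 = 160, valid modulo lcm(57, 16) = 912: x ≡ 160 (mod 912).
  Combine with x ≡ 8 (mod 11); new modulus lcm = 10032.
    Write x = 160 + 912·t and substitute into x ≡ 8 (mod 11): 912·t ≡ 8 − 160 = -152 (mod 11).
    Reduce coefficients mod 11: 10·t ≡ 2 (mod 11).
    The inverse of 10 mod 11 is 10 (since 10·10 = 100 = 9·11 + 1), so t ≡ 10·2 = 20 ≡ 9 (mod 11).
    Then x = 160 + 912·9 = 8368, valid modulo lcm(912, 11) = 10032: x ≡ 8368 (mod 10032).
Verify against each original: 8368 mod 3 = 1, 8368 mod 19 = 8, 8368 mod 16 = 0, 8368 mod 11 = 8.

x ≡ 8368 (mod 10032).
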